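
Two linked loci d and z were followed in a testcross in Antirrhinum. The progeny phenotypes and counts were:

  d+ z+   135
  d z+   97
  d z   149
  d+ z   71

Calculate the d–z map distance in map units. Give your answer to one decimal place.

The two most frequent classes, d+ z+ (135) and d z (149), are the parental types, so the F1 was d+ z+ / d z.
The recombinant classes are d+ z and d z+: 71 + 97 = 168.
Recombination frequency = 168/452 = 0.3717 ≈ 37.2%, i.e. 37.2 map units.

37.2 map units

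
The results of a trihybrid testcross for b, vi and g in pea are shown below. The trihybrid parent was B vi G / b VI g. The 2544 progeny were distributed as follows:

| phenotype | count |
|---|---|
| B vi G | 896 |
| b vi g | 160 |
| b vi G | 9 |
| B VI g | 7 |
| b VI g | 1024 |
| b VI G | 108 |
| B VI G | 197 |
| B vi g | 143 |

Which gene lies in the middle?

b

The two rarest classes, b vi G and B VI g, are the double crossovers. Comparing them with the parentals, only the b allele has switched, so b is the middle locus and the order is vi – b – g.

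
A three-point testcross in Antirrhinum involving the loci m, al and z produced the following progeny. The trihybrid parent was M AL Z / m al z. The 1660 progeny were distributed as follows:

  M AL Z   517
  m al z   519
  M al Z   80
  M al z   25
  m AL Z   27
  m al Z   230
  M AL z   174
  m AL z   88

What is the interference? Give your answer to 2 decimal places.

The two rarest classes, m AL Z and M al z, are the double crossovers. Comparing them with the parentals, only the m allele has switched, so m is the middle locus and the order is al – m – z.
al–m: (168 + 52)/1660 = 0.1325; m–z: (404 + 52)/1660 = 0.2747.
Expected DCO frequency = 0.1325 × 0.2747 ≈ 0.03640; observed = 52/1660 ≈ 0.03133.
Coefficient of coincidence = 0.03133/0.03640 ≈ 0.86; interference = 1 − 0.86 = 0.14.

0.14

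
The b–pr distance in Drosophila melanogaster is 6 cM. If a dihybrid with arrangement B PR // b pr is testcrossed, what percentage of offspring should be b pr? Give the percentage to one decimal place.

47.0%

A map distance of 6 cM corresponds to a recombination frequency of 0.060.
The F1 is B PR / b pr, so b pr is a parental gamete class with expected frequency (1 − r)/2 = 0.940/2 = 0.4700.
That is 0.4700 = 47.0% of the progeny.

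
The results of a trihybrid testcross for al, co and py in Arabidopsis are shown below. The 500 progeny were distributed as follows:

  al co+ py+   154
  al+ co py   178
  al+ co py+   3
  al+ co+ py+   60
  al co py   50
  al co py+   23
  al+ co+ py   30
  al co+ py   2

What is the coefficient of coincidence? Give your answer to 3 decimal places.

0.375

The two most frequent reciprocal classes, al co+ py+ and al+ co py, are the parental types, so the F1 was al co+ py+ / al+ co py.
The two rarest classes, al co+ py and al+ co py+, are the double crossovers. Comparing them with the parentals, only the py allele has switched, so py is the middle locus and the order is al – py – co.
al–py: (110 + 5)/500 = 0.2300; py–co: (53 + 5)/500 = 0.1160.
Expected DCO frequency = 0.2300 × 0.1160 ≈ 0.02668; observed = 5/500 ≈ 0.01000.
Coefficient of coincidence = 0.01000/0.02668 ≈ 0.375.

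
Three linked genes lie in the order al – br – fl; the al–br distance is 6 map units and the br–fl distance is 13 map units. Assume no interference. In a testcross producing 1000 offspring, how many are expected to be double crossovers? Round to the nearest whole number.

Map distances give recombination frequencies of 0.060 and 0.130 for the two intervals.
With no interference, expected double-crossover frequency = 0.060 × 0.130 = 0.00780.
Expected number = 0.00780 × 1000 = 7.80 ≈ 8.

8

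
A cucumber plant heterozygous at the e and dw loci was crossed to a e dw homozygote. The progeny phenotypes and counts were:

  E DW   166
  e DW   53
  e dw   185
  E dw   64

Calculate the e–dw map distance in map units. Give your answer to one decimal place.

The two most frequent classes, E DW (166) and e dw (185), are the parental types, so the F1 was E DW / e dw.
The recombinant classes are E dw and e DW: 64 + 53 = 117.
Recombination frequency = 117/468 = 0.2500 ≈ 25.0%, i.e. 25.0 map units.

25.0 map units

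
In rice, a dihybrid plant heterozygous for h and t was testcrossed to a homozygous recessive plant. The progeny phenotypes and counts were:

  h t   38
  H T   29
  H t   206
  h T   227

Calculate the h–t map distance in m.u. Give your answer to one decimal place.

13.4 m.u.

The two most frequent classes, H t (206) and h T (227), are the parental types, so the F1 was H t / h T.
The recombinant classes are H T and h t: 29 + 38 = 67.
Recombination frequency = 67/500 = 0.1340 ≈ 13.4%, i.e. 13.4 m.u.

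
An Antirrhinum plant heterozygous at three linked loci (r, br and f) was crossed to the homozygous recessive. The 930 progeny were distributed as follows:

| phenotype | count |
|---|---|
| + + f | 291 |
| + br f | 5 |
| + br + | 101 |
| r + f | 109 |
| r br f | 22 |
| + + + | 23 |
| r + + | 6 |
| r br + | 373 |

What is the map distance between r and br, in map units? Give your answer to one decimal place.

The two most frequent reciprocal classes, + + f and r br +, are the parental types, so the F1 was + + f / r br +.
The two rarest classes, + br f and r + +, are the double crossovers. Comparing them with the parentals, only the br allele has switched, so br is the middle locus and the order is r – br – f.
Crossovers in the r–br interval produce the single-crossover classes r + f and + br + (109 + 101 = 210) plus the double crossovers (11).
RF(r–br) = (210 + 11) / 930 = 221/930 = 0.2376 → 23.8 map units.

23.8 map units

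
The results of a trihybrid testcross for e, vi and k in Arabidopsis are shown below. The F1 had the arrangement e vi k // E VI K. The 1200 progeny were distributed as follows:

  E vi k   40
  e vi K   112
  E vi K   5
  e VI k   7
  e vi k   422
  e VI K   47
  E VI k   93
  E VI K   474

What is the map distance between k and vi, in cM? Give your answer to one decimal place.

The two rarest classes, e VI k and E vi K, are the double crossovers. Comparing them with the parentals, only the vi allele has switched, so vi is the middle locus and the order is k – vi – e.
Crossovers in the k–vi interval produce the single-crossover classes e vi K and E VI k (112 + 93 = 205) plus the double crossovers (12).
RF(k–vi) = (205 + 12) / 1200 = 217/1200 = 0.1808 → 18.1 cM.

18.1 cM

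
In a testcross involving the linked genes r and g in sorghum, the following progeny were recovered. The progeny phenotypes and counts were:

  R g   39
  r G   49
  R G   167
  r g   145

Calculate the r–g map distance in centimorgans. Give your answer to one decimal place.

22.0 centimorgans

The two most frequent classes, R G (167) and r g (145), are the parental types, so the F1 was R G / r g.
The recombinant classes are R g and r G: 39 + 49 = 88.
Recombination frequency = 88/400 = 0.2200 ≈ 22.0%, i.e. 22.0 centimorgans.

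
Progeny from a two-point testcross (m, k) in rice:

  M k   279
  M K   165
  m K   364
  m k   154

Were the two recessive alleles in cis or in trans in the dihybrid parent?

The two most frequent classes are M k (279) and m K (364); these are the parental (non-recombinant) types.
So the F1 carried M k on one chromosome and m K on the other — the recessive alleles are on opposite chromosomes (trans / repulsion).

trans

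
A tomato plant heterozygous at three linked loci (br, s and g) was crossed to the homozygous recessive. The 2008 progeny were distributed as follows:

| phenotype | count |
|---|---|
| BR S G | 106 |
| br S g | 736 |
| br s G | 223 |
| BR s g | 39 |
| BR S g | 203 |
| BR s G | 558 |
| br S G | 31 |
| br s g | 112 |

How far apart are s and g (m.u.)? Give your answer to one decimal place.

14.3 m.u.

The two most frequent reciprocal classes, BR s G and br S g, are the parental types, so the F1 was BR s G / br S g.
The two rarest classes, BR s g and br S G, are the double crossovers. Comparing them with the parentals, only the g allele has switched, so g is the middle locus and the order is s – g – br.
Crossovers in the s–g interval produce the single-crossover classes BR S G and br s g (106 + 112 = 218) plus the double crossovers (70).
RF(s–g) = (218 + 70) / 2008 = 288/2008 = 0.1434 → 14.3 m.u.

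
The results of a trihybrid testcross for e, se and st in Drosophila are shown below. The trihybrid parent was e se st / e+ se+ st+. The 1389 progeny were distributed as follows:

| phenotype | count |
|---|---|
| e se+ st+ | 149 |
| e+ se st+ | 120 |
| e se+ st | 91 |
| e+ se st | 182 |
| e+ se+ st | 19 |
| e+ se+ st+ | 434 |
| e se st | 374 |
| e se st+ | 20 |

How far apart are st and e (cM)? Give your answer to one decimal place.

The two rarest classes, e se st+ and e+ se+ st, are the double crossovers. Comparing them with the parentals, only the st allele has switched, so st is the middle locus and the order is se – st – e.
Crossovers in the st–e interval produce the single-crossover classes e+ se st and e se+ st+ (182 + 149 = 331) plus the double crossovers (39).
RF(st–e) = (331 + 39) / 1389 = 370/1389 = 0.2664 → 26.6 cM.

26.6 cM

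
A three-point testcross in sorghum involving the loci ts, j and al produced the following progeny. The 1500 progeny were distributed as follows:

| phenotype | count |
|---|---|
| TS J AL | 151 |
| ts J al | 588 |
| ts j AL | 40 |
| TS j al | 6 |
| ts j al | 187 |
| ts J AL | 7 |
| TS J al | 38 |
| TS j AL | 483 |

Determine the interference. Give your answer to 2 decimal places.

The two most frequent reciprocal classes, TS j AL and ts J al, are the parental types, so the F1 was TS j AL / ts J al.
The two rarest classes, TS j al and ts J AL, are the double crossovers. Comparing them with the parentals, only the al allele has switched, so al is the middle locus and the order is ts – al – j.
ts–al: (78 + 13)/1500 = 0.0607; al–j: (338 + 13)/1500 = 0.2340.
Expected DCO frequency = 0.0607 × 0.2340 ≈ 0.01420; observed = 13/1500 ≈ 0.00867.
Coefficient of coincidence = 0.00867/0.01420 ≈ 0.61; interference = 1 − 0.61 = 0.39.

0.39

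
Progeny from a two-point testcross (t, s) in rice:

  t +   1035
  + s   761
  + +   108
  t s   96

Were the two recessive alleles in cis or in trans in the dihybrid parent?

The two most frequent classes are + s (761) and t + (1035); these are the parental (non-recombinant) types.
So the F1 carried + s on one chromosome and t + on the other — the recessive alleles are on opposite chromosomes (trans / repulsion).

trans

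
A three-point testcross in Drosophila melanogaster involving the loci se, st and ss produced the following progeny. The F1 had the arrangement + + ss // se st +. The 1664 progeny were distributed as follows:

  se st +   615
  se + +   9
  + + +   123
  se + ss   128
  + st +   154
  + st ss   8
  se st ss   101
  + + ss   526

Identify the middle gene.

st

The two rarest classes, + st ss and se + +, are the double crossovers. Comparing them with the parentals, only the st allele has switched, so st is the middle locus and the order is se – st – ss.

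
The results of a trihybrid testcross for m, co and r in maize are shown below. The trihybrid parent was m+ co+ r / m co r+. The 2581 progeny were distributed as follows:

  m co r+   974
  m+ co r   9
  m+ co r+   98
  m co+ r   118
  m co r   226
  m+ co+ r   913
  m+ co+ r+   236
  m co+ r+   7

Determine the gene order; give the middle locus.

co

The two rarest classes, m+ co r and m co+ r+, are the double crossovers. Comparing them with the parentals, only the co allele has switched, so co is the middle locus and the order is m – co – r.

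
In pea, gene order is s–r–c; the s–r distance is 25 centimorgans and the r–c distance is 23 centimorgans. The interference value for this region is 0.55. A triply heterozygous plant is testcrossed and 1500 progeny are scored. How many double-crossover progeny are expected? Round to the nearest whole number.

Map distances give recombination frequencies of 0.250 and 0.230 for the two intervals.
With interference 0.55 (so coincidence = 0.45), expected double-crossover frequency = 0.250 × 0.230 × 0.45 = 0.02587.
Expected number = 0.02587 × 1500 = 38.81 ≈ 39.

39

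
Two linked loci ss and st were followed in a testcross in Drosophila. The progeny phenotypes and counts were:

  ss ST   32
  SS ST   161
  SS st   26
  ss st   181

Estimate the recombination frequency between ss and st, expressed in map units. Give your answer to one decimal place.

14.5 map units

The two most frequent classes, SS ST (161) and ss st (181), are the parental types, so the F1 was SS ST / ss st.
The recombinant classes are SS st and ss ST: 26 + 32 = 58.
Recombination frequency = 58/400 = 0.1450 ≈ 14.5%, i.e. 14.5 map units.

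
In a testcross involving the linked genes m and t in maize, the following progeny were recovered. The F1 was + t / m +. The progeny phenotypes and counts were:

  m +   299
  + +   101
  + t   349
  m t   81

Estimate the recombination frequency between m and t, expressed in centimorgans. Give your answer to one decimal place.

The recombinant classes are + + and m t: 101 + 81 = 182.
Recombination frequency = 182/830 = 0.2193 ≈ 21.9%, i.e. 21.9 centimorgans.

21.9 centimorgans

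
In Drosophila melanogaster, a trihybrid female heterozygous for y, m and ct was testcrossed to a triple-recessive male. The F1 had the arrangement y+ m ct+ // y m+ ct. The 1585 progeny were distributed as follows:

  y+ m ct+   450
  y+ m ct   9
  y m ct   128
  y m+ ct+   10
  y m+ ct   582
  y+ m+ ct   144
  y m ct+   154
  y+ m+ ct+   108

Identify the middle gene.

ct

The two rarest classes, y+ m ct and y m+ ct+, are the double crossovers. Comparing them with the parentals, only the ct allele has switched, so ct is the middle locus and the order is y – ct – m.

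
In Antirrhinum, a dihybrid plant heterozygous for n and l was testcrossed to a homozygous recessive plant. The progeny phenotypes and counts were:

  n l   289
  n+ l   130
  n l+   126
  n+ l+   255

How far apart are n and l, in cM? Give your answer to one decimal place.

32.0 cM

The two most frequent classes, n+ l+ (255) and n l (289), are the parental types, so the F1 was n+ l+ / n l.
The recombinant classes are n+ l and n l+: 130 + 126 = 256.
Recombination frequency = 256/800 = 0.3200 ≈ 32.0%, i.e. 32.0 cM.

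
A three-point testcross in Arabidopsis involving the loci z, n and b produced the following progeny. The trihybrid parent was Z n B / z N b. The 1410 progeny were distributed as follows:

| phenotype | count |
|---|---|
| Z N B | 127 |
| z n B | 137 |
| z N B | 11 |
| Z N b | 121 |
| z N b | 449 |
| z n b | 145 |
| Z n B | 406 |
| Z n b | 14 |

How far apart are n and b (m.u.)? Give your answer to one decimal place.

The two rarest classes, Z n b and z N B, are the double crossovers. Comparing them with the parentals, only the b allele has switched, so b is the middle locus and the order is z – b – n.
Crossovers in the b–n interval produce the single-crossover classes Z N B and z n b (127 + 145 = 272) plus the double crossovers (25).
RF(b–n) = (272 + 25) / 1410 = 297/1410 = 0.2106 → 21.1 m.u.

21.1 m.u.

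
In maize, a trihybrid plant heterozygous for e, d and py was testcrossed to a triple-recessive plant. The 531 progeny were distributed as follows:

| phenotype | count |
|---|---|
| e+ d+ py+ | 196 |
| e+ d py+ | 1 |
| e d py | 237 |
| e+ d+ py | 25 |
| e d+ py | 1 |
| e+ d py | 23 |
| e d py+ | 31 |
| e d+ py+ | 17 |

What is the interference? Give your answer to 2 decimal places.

The two most frequent reciprocal classes, e+ d+ py+ and e d py, are the parental types, so the F1 was e+ d+ py+ / e d py.
The two rarest classes, e+ d py+ and e d+ py, are the double crossovers. Comparing them with the parentals, only the d allele has switched, so d is the middle locus and the order is py – d – e.
py–d: (56 + 2)/531 = 0.1092; d–e: (40 + 2)/531 = 0.0791.
Expected DCO frequency = 0.1092 × 0.0791 ≈ 0.00864; observed = 2/531 ≈ 0.00377.
Coefficient of coincidence = 0.00377/0.00864 ≈ 0.44; interference = 1 − 0.44 = 0.56.

0.56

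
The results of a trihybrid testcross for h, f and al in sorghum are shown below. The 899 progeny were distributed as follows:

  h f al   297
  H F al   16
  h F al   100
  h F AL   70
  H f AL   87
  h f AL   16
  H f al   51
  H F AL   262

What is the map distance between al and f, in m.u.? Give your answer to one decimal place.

The two most frequent reciprocal classes, h f al and H F AL, are the parental types, so the F1 was h f al / H F AL.
The two rarest classes, h f AL and H F al, are the double crossovers. Comparing them with the parentals, only the al allele has switched, so al is the middle locus and the order is h – al – f.
Crossovers in the al–f interval produce the single-crossover classes h F al and H f AL (100 + 87 = 187) plus the double crossovers (32).
RF(al–f) = (187 + 32) / 899 = 219/899 = 0.2436 → 24.4 m.u.

24.4 m.u.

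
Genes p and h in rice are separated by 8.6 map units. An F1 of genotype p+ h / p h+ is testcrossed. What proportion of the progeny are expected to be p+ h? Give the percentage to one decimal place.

A map distance of 8.6 map units corresponds to a recombination frequency of 0.086.
The F1 is p+ h / p h+, so p+ h is a parental gamete class with expected frequency (1 − r)/2 = 0.914/2 = 0.4570.
That is 0.4570 = 45.7% of the progeny.

45.7%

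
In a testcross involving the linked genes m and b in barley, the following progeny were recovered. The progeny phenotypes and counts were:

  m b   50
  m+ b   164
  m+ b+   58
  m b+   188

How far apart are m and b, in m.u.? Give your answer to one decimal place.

23.5 m.u.

The two most frequent classes, m+ b (164) and m b+ (188), are the parental types, so the F1 was m+ b / m b+.
The recombinant classes are m+ b+ and m b: 58 + 50 = 108.
Recombination frequency = 108/460 = 0.2348 ≈ 23.5%, i.e. 23.5 m.u.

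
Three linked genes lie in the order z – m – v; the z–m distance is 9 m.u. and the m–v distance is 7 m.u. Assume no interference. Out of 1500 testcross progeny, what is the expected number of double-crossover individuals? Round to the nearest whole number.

9

Map distances give recombination frequencies of 0.090 and 0.070 for the two intervals.
With no interference, expected double-crossover frequency = 0.090 × 0.070 = 0.00630.
Expected number = 0.00630 × 1500 = 9.45 ≈ 9.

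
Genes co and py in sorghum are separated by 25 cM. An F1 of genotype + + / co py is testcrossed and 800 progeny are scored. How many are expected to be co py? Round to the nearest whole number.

300

A map distance of 25 cM corresponds to a recombination frequency of 0.250.
The F1 is + + / co py, so co py is a parental gamete class with expected frequency (1 − r)/2 = 0.750/2 = 0.3750.
Expected number = 0.3750 × 800 = 300.00 ≈ 300.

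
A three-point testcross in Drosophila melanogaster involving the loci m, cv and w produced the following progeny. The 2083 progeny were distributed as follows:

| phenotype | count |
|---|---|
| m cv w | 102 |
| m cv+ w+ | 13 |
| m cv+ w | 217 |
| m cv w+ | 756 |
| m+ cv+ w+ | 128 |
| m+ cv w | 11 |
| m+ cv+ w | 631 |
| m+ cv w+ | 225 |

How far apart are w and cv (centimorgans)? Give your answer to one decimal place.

The two most frequent reciprocal classes, m cv w+ and m+ cv+ w, are the parental types, so the F1 was m cv w+ / m+ cv+ w.
The two rarest classes, m cv+ w+ and m+ cv w, are the double crossovers. Comparing them with the parentals, only the cv allele has switched, so cv is the middle locus and the order is m – cv – w.
Crossovers in the cv–w interval produce the single-crossover classes m cv w and m+ cv+ w+ (102 + 128 = 230) plus the double crossovers (24).
RF(cv–w) = (230 + 24) / 2083 = 254/2083 = 0.1219 → 12.2 centimorgans.

12.2 centimorgans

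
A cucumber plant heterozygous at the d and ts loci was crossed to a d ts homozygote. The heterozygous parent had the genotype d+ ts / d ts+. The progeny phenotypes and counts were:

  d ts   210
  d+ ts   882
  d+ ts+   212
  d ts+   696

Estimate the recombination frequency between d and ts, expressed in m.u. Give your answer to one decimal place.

The recombinant classes are d+ ts+ and d ts: 212 + 210 = 422.
Recombination frequency = 422/2000 = 0.2110 ≈ 21.1%, i.e. 21.1 m.u.

21.1 m.u.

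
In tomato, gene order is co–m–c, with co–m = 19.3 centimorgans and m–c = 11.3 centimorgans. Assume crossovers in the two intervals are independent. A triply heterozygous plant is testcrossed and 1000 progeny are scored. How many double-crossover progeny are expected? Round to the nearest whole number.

22

Map distances give recombination frequencies of 0.193 and 0.113 for the two intervals.
With no interference, expected double-crossover frequency = 0.193 × 0.113 = 0.02181.
Expected number = 0.02181 × 1000 = 21.81 ≈ 22.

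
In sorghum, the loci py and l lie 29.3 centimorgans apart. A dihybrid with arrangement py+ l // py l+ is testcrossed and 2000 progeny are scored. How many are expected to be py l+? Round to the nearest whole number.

A map distance of 29.3 centimorgans corresponds to a recombination frequency of 0.293.
The F1 is py+ l / py l+, so py l+ is a parental gamete class with expected frequency (1 − r)/2 = 0.707/2 = 0.3535.
Expected number = 0.3535 × 2000 = 707.00 ≈ 707.

707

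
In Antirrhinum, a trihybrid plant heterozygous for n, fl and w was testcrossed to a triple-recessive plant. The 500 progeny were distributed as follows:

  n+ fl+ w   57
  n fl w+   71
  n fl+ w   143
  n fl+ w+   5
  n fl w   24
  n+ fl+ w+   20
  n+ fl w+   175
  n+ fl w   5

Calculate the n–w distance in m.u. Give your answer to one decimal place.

The two most frequent reciprocal classes, n fl+ w and n+ fl w+, are the parental types, so the F1 was n fl+ w / n+ fl w+.
The two rarest classes, n fl+ w+ and n+ fl w, are the double crossovers. Comparing them with the parentals, only the w allele has switched, so w is the middle locus and the order is fl – w – n.
Crossovers in the w–n interval produce the single-crossover classes n+ fl+ w and n fl w+ (57 + 71 = 128) plus the double crossovers (10).
RF(w–n) = (128 + 10) / 500 = 138/500 = 0.2760 → 27.6 m.u.

27.6 m.u.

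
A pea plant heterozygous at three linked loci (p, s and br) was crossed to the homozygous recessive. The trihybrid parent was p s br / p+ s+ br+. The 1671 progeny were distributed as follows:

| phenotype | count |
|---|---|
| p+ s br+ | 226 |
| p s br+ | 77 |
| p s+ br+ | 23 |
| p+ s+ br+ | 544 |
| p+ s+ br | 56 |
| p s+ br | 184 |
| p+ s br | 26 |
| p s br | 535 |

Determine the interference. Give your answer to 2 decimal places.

The two rarest classes, p+ s br and p s+ br+, are the double crossovers. Comparing them with the parentals, only the p allele has switched, so p is the middle locus and the order is br – p – s.
br–p: (133 + 49)/1671 = 0.1089; p–s: (410 + 49)/1671 = 0.2747.
Expected DCO frequency = 0.1089 × 0.2747 ≈ 0.02991; observed = 49/1671 ≈ 0.02932.
Coefficient of coincidence = 0.02932/0.02991 ≈ 0.98; interference = 1 − 0.98 = 0.02.

0.02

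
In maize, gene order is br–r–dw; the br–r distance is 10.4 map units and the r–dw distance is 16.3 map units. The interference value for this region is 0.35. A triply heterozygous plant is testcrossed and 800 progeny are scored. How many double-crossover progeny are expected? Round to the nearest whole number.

9

Map distances give recombination frequencies of 0.104 and 0.163 for the two intervals.
With interference 0.35 (so coincidence = 0.65), expected double-crossover frequency = 0.104 × 0.163 × 0.65 = 0.01102.
Expected number = 0.01102 × 800 = 8.82 ≈ 9.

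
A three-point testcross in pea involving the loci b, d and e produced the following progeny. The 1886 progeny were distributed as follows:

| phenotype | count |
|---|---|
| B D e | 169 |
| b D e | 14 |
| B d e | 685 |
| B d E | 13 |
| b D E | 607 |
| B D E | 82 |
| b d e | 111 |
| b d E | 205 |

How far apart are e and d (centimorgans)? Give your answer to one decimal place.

21.3 centimorgans

The two most frequent reciprocal classes, b D E and B d e, are the parental types, so the F1 was b D E / B d e.
The two rarest classes, b D e and B d E, are the double crossovers. Comparing them with the parentals, only the e allele has switched, so e is the middle locus and the order is b – e – d.
Crossovers in the e–d interval produce the single-crossover classes b d E and B D e (205 + 169 = 374) plus the double crossovers (27).
RF(e–d) = (374 + 27) / 1886 = 401/1886 = 0.2126 → 21.3 centimorgans.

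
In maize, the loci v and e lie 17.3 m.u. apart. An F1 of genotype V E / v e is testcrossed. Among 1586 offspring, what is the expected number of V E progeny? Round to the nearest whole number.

A map distance of 17.3 m.u. corresponds to a recombination frequency of 0.173.
The F1 is V E / v e, so V E is a parental gamete class with expected frequency (1 − r)/2 = 0.827/2 = 0.4135.
Expected number = 0.4135 × 1586 = 655.81 ≈ 656.

656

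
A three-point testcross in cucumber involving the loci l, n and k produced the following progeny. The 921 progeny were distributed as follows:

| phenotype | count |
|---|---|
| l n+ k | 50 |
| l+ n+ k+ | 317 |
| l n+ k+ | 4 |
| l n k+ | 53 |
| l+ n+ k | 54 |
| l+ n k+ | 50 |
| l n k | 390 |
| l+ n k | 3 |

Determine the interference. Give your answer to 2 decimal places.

0.47

The two most frequent reciprocal classes, l n k and l+ n+ k+, are the parental types, so the F1 was l n k / l+ n+ k+.
The two rarest classes, l+ n k and l n+ k+, are the double crossovers. Comparing them with the parentals, only the l allele has switched, so l is the middle locus and the order is k – l – n.
k–l: (107 + 7)/921 = 0.1238; l–n: (100 + 7)/921 = 0.1162.
Expected DCO frequency = 0.1238 × 0.1162 ≈ 0.01439; observed = 7/921 ≈ 0.00760.
Coefficient of coincidence = 0.00760/0.01439 ≈ 0.53; interference = 1 − 0.53 = 0.47.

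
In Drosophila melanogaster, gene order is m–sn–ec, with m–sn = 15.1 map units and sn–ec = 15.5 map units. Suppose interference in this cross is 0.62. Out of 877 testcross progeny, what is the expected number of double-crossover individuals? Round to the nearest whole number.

8

Map distances give recombination frequencies of 0.151 and 0.155 for the two intervals.
With interference 0.62 (so coincidence = 0.38), expected double-crossover frequency = 0.151 × 0.155 × 0.38 = 0.00889.
Expected number = 0.00889 × 877 = 7.80 ≈ 8.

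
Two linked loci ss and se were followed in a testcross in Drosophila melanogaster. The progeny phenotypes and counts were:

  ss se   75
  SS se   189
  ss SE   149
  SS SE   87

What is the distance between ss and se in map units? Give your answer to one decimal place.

32.4 map units

The two most frequent classes, SS se (189) and ss SE (149), are the parental types, so the F1 was SS se / ss SE.
The recombinant classes are SS SE and ss se: 87 + 75 = 162.
Recombination frequency = 162/500 = 0.3240 ≈ 32.4%, i.e. 32.4 map units.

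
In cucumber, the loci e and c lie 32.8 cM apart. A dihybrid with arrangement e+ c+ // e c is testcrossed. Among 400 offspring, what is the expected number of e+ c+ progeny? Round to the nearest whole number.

A map distance of 32.8 cM corresponds to a recombination frequency of 0.328.
The F1 is e+ c+ / e c, so e+ c+ is a parental gamete class with expected frequency (1 − r)/2 = 0.672/2 = 0.3360.
Expected number = 0.3360 × 400 = 134.40 ≈ 134.

134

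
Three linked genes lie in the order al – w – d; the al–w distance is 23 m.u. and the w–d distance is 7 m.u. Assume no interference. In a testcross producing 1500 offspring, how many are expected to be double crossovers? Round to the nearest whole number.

24

Map distances give recombination frequencies of 0.230 and 0.070 for the two intervals.
With no interference, expected double-crossover frequency = 0.230 × 0.070 = 0.01610.
Expected number = 0.01610 × 1500 = 24.15 ≈ 24.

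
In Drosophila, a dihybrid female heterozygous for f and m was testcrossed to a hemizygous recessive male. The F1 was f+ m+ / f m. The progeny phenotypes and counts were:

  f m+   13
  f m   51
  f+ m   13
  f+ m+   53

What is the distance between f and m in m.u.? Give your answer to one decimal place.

20.0 m.u.

The recombinant classes are f+ m and f m+: 13 + 13 = 26.
Recombination frequency = 26/130 = 0.2000 ≈ 20.0%, i.e. 20.0 m.u.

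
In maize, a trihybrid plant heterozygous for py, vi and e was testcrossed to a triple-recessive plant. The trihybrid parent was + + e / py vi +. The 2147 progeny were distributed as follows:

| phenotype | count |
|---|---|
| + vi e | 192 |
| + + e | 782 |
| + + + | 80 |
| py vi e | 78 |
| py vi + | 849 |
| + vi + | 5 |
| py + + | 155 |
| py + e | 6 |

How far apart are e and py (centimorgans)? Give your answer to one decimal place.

7.9 centimorgans

The two rarest classes, py + e and + vi +, are the double crossovers. Comparing them with the parentals, only the py allele has switched, so py is the middle locus and the order is vi – py – e.
Crossovers in the py–e interval produce the single-crossover classes + + + and py vi e (80 + 78 = 158) plus the double crossovers (11).
RF(py–e) = (158 + 11) / 2147 = 169/2147 = 0.0787 → 7.9 centimorgans.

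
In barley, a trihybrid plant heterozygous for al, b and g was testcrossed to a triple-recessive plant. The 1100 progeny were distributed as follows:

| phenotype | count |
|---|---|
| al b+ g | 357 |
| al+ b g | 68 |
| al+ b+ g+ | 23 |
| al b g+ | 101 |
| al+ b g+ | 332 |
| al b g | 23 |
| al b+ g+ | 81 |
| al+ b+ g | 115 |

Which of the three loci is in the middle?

The two most frequent reciprocal classes, al+ b g+ and al b+ g, are the parental types, so the F1 was al+ b g+ / al b+ g.
The two rarest classes, al+ b+ g+ and al b g, are the double crossovers. Comparing them with the parentals, only the b allele has switched, so b is the middle locus and the order is al – b – g.

b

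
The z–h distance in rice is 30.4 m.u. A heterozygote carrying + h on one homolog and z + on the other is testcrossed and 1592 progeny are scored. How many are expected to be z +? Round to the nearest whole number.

A map distance of 30.4 m.u. corresponds to a recombination frequency of 0.304.
The F1 is + h / z +, so z + is a parental gamete class with expected frequency (1 − r)/2 = 0.696/2 = 0.3480.
Expected number = 0.3480 × 1592 = 554.02 ≈ 554.

554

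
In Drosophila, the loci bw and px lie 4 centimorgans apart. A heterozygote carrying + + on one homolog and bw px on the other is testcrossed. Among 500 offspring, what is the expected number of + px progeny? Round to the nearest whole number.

A map distance of 4 centimorgans corresponds to a recombination frequency of 0.040.
The F1 is + + / bw px, so + px is a recombinant gamete class with expected frequency r/2 = 0.040/2 = 0.0200.
Expected number = 0.0200 × 500 = 10.00 ≈ 10.

10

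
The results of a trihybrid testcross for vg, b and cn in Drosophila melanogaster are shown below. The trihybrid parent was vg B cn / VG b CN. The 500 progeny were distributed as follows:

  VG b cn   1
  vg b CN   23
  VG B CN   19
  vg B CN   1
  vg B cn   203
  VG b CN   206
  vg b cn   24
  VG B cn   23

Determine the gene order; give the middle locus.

The two rarest classes, vg B CN and VG b cn, are the double crossovers. Comparing them with the parentals, only the cn allele has switched, so cn is the middle locus and the order is vg – cn – b.

cn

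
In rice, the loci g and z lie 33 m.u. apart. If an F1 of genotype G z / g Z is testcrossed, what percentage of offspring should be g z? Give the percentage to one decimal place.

A map distance of 33 m.u. corresponds to a recombination frequency of 0.330.
The F1 is G z / g Z, so g z is a recombinant gamete class with expected frequency r/2 = 0.330/2 = 0.1650.
That is 0.1650 = 16.5% of the progeny.

16.5%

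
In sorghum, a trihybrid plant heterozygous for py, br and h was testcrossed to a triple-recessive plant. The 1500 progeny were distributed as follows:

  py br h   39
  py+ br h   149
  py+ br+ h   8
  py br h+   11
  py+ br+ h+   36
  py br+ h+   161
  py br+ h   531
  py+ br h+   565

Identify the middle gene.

The two most frequent reciprocal classes, py+ br h+ and py br+ h, are the parental types, so the F1 was py+ br h+ / py br+ h.
The two rarest classes, py br h+ and py+ br+ h, are the double crossovers. Comparing them with the parentals, only the py allele has switched, so py is the middle locus and the order is h – py – br.

py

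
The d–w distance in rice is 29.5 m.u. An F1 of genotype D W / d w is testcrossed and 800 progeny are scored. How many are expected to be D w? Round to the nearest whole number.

A map distance of 29.5 m.u. corresponds to a recombination frequency of 0.295.
The F1 is D W / d w, so D w is a recombinant gamete class with expected frequency r/2 = 0.295/2 = 0.1475.
Expected number = 0.1475 × 800 = 118.00 ≈ 118.

118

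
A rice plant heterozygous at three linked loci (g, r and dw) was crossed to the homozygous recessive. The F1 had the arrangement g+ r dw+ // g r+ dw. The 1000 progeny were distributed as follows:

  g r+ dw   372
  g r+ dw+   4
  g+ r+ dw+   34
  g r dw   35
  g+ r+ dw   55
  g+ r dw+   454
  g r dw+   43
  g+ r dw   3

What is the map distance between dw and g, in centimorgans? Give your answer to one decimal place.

10.5 centimorgans

The two rarest classes, g+ r dw and g r+ dw+, are the double crossovers. Comparing them with the parentals, only the dw allele has switched, so dw is the middle locus and the order is r – dw – g.
Crossovers in the dw–g interval produce the single-crossover classes g r dw+ and g+ r+ dw (43 + 55 = 98) plus the double crossovers (7).
RF(dw–g) = (98 + 7) / 1000 = 105/1000 = 0.1050 → 10.5 centimorgans.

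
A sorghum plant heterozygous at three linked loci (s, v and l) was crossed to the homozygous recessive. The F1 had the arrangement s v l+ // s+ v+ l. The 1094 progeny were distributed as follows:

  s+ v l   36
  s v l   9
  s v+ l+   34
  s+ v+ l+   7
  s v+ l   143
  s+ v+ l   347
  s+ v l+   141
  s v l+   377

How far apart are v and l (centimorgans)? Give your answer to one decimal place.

7.9 centimorgans

The two rarest classes, s v l and s+ v+ l+, are the double crossovers. Comparing them with the parentals, only the l allele has switched, so l is the middle locus and the order is v – l – s.
Crossovers in the v–l interval produce the single-crossover classes s v+ l+ and s+ v l (34 + 36 = 70) plus the double crossovers (16).
RF(v–l) = (70 + 16) / 1094 = 86/1094 = 0.0786 → 7.9 centimorgans.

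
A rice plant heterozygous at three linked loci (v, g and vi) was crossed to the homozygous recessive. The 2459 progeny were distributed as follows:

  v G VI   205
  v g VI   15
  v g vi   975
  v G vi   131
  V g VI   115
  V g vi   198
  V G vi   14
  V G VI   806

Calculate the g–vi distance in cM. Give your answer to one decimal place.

11.2 cM

The two most frequent reciprocal classes, v g vi and V G VI, are the parental types, so the F1 was v g vi / V G VI.
The two rarest classes, v g VI and V G vi, are the double crossovers. Comparing them with the parentals, only the vi allele has switched, so vi is the middle locus and the order is g – vi – v.
Crossovers in the g–vi interval produce the single-crossover classes v G vi and V g VI (131 + 115 = 246) plus the double crossovers (29).
RF(g–vi) = (246 + 29) / 2459 = 275/2459 = 0.1118 → 11.2 cM.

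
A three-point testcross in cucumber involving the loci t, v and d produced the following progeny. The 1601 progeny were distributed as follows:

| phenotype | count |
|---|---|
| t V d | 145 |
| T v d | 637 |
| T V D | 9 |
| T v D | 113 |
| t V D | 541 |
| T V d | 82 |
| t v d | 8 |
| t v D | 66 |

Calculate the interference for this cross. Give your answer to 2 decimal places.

0.40

The two most frequent reciprocal classes, t V D and T v d, are the parental types, so the F1 was t V D / T v d.
The two rarest classes, T V D and t v d, are the double crossovers. Comparing them with the parentals, only the t allele has switched, so t is the middle locus and the order is v – t – d.
v–t: (148 + 17)/1601 = 0.1031; t–d: (258 + 17)/1601 = 0.1718.
Expected DCO frequency = 0.1031 × 0.1718 ≈ 0.01771; observed = 17/1601 ≈ 0.01062.
Coefficient of coincidence = 0.01062/0.01771 ≈ 0.60; interference = 1 − 0.60 = 0.40.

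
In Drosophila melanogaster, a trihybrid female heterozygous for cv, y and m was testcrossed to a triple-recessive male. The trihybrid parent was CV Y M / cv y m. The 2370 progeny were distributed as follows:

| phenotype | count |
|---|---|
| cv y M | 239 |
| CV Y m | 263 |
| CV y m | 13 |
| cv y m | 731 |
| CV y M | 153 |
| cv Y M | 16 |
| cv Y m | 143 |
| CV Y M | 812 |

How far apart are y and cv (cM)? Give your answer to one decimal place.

The two rarest classes, cv Y M and CV y m, are the double crossovers. Comparing them with the parentals, only the cv allele has switched, so cv is the middle locus and the order is y – cv – m.
Crossovers in the y–cv interval produce the single-crossover classes CV y M and cv Y m (153 + 143 = 296) plus the double crossovers (29).
RF(y–cv) = (296 + 29) / 2370 = 325/2370 = 0.1371 → 13.7 cM.

13.7 cM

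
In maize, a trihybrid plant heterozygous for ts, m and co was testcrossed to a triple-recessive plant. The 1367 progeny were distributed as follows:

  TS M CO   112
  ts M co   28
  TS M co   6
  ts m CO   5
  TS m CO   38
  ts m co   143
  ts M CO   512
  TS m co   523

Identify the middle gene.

The two most frequent reciprocal classes, TS m co and ts M CO, are the parental types, so the F1 was TS m co / ts M CO.
The two rarest classes, TS M co and ts m CO, are the double crossovers. Comparing them with the parentals, only the m allele has switched, so m is the middle locus and the order is co – m – ts.

m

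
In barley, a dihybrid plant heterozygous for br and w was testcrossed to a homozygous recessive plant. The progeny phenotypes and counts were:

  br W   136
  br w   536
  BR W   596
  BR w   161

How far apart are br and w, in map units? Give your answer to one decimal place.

The two most frequent classes, BR W (596) and br w (536), are the parental types, so the F1 was BR W / br w.
The recombinant classes are BR w and br W: 161 + 136 = 297.
Recombination frequency = 297/1429 = 0.2078 ≈ 20.8%, i.e. 20.8 map units.

20.8 map units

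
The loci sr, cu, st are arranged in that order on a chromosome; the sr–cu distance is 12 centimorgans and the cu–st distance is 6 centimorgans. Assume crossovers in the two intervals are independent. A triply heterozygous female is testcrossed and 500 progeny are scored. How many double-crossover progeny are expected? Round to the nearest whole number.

4

Map distances give recombination frequencies of 0.120 and 0.060 for the two intervals.
With no interference, expected double-crossover frequency = 0.120 × 0.060 = 0.00720.
Expected number = 0.00720 × 500 = 3.60 ≈ 4.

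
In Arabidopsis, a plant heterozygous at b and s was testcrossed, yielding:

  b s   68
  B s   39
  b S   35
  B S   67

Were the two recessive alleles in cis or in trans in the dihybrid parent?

The two most frequent classes are B S (67) and b s (68); these are the parental (non-recombinant) types.
So the F1 carried B S on one chromosome and b s on the other — the recessive alleles are on the same chromosome (cis / coupling).

cis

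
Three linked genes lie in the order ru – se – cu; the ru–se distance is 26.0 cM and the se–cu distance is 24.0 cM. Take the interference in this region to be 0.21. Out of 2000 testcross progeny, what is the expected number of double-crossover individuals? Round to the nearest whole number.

99

Map distances give recombination frequencies of 0.260 and 0.240 for the two intervals.
With interference 0.21 (so coincidence = 0.79), expected double-crossover frequency = 0.260 × 0.240 × 0.79 = 0.04930.
Expected number = 0.04930 × 2000 = 98.59 ≈ 99.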